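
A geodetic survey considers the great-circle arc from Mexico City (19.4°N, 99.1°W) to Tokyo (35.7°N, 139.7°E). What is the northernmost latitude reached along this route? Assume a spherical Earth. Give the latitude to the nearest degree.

≈ 48°N

The great circle lies in the plane with unit normal n̂ = (p₁ × p₂)/|p₁ × p₂|.
Here n̂_z ≈ -0.669; the vertex latitude is φ_max = arccos|n̂_z| ≈ 48.0°.
Check via Clairaut: cos φ_max = |cos φ₁| · sin C = cos(19.4°)·sin(45.2°) ≈ 0.669, again giving ≈ 48.0°.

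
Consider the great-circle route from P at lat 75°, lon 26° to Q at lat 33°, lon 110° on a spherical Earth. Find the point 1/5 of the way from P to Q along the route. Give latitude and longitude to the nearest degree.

Write both endpoints as unit vectors p₁, p₂ with components (cos φ cos λ, cos φ sin λ, sin φ).
The central angle between the endpoints is δ = arccos(p₁·p₂) ≈ 0.990 rad (56.7°).
Interpolate at f = 1/5 with slerp weights a = sin((1−f)δ)/sin δ ≈ 0.851, b = sin(fδ)/sin δ ≈ 0.235.
p = a·p₁ + b·p₂ ≈ (0.131, 0.282, 0.950); φ = arcsin(p_z) ≈ 71.89°, λ = atan2(p_y, p_x) ≈ 65.16°.

≈ lat 72°, lon 65°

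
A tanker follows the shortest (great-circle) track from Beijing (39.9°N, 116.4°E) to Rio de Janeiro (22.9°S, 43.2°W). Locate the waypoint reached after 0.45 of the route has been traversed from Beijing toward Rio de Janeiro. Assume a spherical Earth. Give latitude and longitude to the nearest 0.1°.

Write both endpoints as unit vectors p₁, p₂ with components (cos φ cos λ, cos φ sin λ, sin φ).
The central angle between the endpoints is δ = arccos(p₁·p₂) ≈ 2.719 rad (155.8°).
Interpolate at f = 0.45 with slerp weights a = sin((1−f)δ)/sin δ ≈ 2.431, b = sin(fδ)/sin δ ≈ 2.292.
p = a·p₁ + b·p₂ ≈ (0.710, 0.225, 0.667); φ = arcsin(p_z) ≈ 41.86°, λ = atan2(p_y, p_x) ≈ 17.57°.

≈ (41.9°N, 17.6°E)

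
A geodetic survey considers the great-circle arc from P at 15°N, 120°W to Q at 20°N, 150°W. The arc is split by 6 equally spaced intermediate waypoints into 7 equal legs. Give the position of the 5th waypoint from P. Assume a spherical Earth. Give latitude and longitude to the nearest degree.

Convert each endpoint to a unit vector on the sphere (x = cos φ cos λ, y = cos φ sin λ, z = sin φ).
The central angle between the endpoints is δ = arccos(p₁·p₂) ≈ 0.506 rad (29.0°).
Interpolate at f = 5/7 with slerp weights a = sin((1−f)δ)/sin δ ≈ 0.297, b = sin(fδ)/sin δ ≈ 0.730.
p = a·p₁ + b·p₂ ≈ (-0.737, -0.591, 0.326); φ = arcsin(p_z) ≈ 19.05°, λ = atan2(p_y, p_x) ≈ -141.26°.

≈ 19°N, 141°W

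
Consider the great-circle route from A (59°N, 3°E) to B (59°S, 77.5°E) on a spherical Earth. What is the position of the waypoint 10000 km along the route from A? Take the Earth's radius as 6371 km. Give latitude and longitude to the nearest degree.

Convert each endpoint to a unit vector on the sphere (x = cos φ cos λ, y = cos φ sin λ, z = sin φ).
The central angle between the endpoints is δ = arccos(p₁·p₂) ≈ 2.297 rad (131.6°). The total great-circle distance is δ·R ≈ 2.297 × 6371 ≈ 14633 km, so the target fraction is f = 10000/14633 ≈ 0.683.
Interpolate at f ≈ 0.683 with slerp weights a = sin((1−f)δ)/sin δ ≈ 0.889, b = sin(fδ)/sin δ ≈ 1.337.
p = a·p₁ + b·p₂ ≈ (0.606, 0.696, -0.384); φ = arcsin(p_z) ≈ -22.60°, λ = atan2(p_y, p_x) ≈ 48.96°.

≈ (23°S, 49°E)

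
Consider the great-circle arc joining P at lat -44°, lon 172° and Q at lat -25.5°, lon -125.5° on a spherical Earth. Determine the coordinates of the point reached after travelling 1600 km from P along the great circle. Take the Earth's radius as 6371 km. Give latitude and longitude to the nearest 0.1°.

From cos δ = sin φ₁ sin φ₂ + cos φ₁ cos φ₂ cos Δλ, the central angle is δ ≈ 0.929 rad (53.2°). The total great-circle distance is δ·R ≈ 0.929 × 6371 ≈ 5917 km, so the target fraction is f = 1600/5917 ≈ 0.270.
Interpolate at f ≈ 0.270 with slerp weights a = sin((1−f)δ)/sin δ ≈ 0.783, b = sin(fδ)/sin δ ≈ 0.310.
p = a·p₁ + b·p₂ ≈ (-0.720, -0.150, -0.677); φ = arcsin(p_z) ≈ -42.64°, λ = atan2(p_y, p_x) ≈ -168.26°.

≈ lat -42.6°, lon -168.3°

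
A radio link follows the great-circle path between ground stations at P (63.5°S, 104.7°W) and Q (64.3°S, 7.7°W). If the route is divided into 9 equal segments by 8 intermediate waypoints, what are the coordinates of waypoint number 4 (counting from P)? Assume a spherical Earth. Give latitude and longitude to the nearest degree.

≈ (72°S, 64°W)

Write both endpoints as unit vectors p₁, p₂ with components (cos φ cos λ, cos φ sin λ, sin φ).
The central angle between the endpoints is δ = arccos(p₁·p₂) ≈ 0.672 rad (38.5°).
Interpolate at f = 4/9 with slerp weights a = sin((1−f)δ)/sin δ ≈ 0.586, b = sin(fδ)/sin δ ≈ 0.473.
p = a·p₁ + b·p₂ ≈ (0.137, -0.280, -0.950); φ = arcsin(p_z) ≈ -71.83°, λ = atan2(p_y, p_x) ≈ -63.99°.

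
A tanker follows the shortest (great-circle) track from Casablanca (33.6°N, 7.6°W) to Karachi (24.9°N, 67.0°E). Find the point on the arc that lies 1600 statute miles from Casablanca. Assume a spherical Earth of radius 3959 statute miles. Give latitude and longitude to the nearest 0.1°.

≈ (36.0°N, 20.5°E)

Convert each endpoint to a unit vector on the sphere (x = cos φ cos λ, y = cos φ sin λ, z = sin φ).
The central angle between the endpoints is δ = arccos(p₁·p₂) ≈ 1.122 rad (64.3°). The total great-circle distance is δ·R ≈ 1.122 × 3959 ≈ 4443 mi, so the target fraction is f = 1600/4443 ≈ 0.360.
Interpolate at f ≈ 0.360 with slerp weights a = sin((1−f)δ)/sin δ ≈ 0.730, b = sin(fδ)/sin δ ≈ 0.436.
p = a·p₁ + b·p₂ ≈ (0.758, 0.284, 0.588); φ = arcsin(p_z) ≈ 36.00°, λ = atan2(p_y, p_x) ≈ 20.55°.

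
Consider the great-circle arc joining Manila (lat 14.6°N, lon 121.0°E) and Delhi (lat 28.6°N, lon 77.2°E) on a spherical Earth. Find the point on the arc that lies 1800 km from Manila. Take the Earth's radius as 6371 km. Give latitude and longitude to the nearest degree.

Write both endpoints as unit vectors p₁, p₂ with components (cos φ cos λ, cos φ sin λ, sin φ).
The central angle between the endpoints is δ = arccos(p₁·p₂) ≈ 0.747 rad (42.8°). The total great-circle distance is δ·R ≈ 0.747 × 6371 ≈ 4758 km, so the target fraction is f = 1800/4758 ≈ 0.378.
Interpolate at f ≈ 0.378 with slerp weights a = sin((1−f)δ)/sin δ ≈ 0.659, b = sin(fδ)/sin δ ≈ 0.410.
p = a·p₁ + b·p₂ ≈ (-0.249, 0.898, 0.363); φ = arcsin(p_z) ≈ 21.26°, λ = atan2(p_y, p_x) ≈ 105.48°.

≈ lat 21°N, lon 105°E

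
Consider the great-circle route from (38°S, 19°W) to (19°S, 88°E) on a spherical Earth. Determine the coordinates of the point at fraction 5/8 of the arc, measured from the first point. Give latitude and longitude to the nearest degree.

≈ (38°S, 55°E)

From cos δ = sin φ₁ sin φ₂ + cos φ₁ cos φ₂ cos Δλ, the central angle is δ ≈ 1.588 rad (91.0°).
Interpolate at f = 5/8 with slerp weights a = sin((1−f)δ)/sin δ ≈ 0.561, b = sin(fδ)/sin δ ≈ 0.838.
p = a·p₁ + b·p₂ ≈ (0.446, 0.648, -0.618); φ = arcsin(p_z) ≈ -38.18°, λ = atan2(p_y, p_x) ≈ 55.46°.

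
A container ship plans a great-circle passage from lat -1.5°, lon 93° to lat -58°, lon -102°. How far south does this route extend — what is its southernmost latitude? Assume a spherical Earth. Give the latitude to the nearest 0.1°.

≈ -81.0°

The great circle lies in the plane with unit normal n̂ = (p₁ × p₂)/|p₁ × p₂|.
Here n̂_z ≈ +0.157; the vertex latitude is φ_max = arccos|n̂_z| ≈ 81.0°.
Check via Clairaut: cos φ_max = |cos φ₁| · sin C = cos(1.5°)·sin(171.0°) ≈ 0.157, again giving ≈ 81.0°.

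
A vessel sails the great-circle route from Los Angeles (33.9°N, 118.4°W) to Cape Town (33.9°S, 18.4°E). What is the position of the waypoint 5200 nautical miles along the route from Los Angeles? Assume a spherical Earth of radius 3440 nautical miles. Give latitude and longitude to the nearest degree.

Write both endpoints as unit vectors p₁, p₂ with components (cos φ cos λ, cos φ sin λ, sin φ).
The central angle between the endpoints is δ = arccos(p₁·p₂) ≈ 2.521 rad (144.4°). The total great-circle distance is δ·R ≈ 2.521 × 3440 ≈ 8671 nmi, so the target fraction is f = 5200/8671 ≈ 0.600.
Interpolate at f ≈ 0.600 with slerp weights a = sin((1−f)δ)/sin δ ≈ 1.454, b = sin(fδ)/sin δ ≈ 1.716.
p = a·p₁ + b·p₂ ≈ (0.777, -0.612, -0.146); φ = arcsin(p_z) ≈ -8.38°, λ = atan2(p_y, p_x) ≈ -38.24°.

≈ (8°S, 38°W)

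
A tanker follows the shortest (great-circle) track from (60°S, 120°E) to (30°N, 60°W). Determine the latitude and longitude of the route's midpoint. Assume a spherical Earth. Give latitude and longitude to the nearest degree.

≈ (45°S, 60°W)

Write both endpoints as unit vectors p₁, p₂ with components (cos φ cos λ, cos φ sin λ, sin φ).
The central angle between the endpoints is δ = arccos(p₁·p₂) ≈ 2.618 rad (150.0°).
Interpolate at f = 1/2 with slerp weights a = sin((1−f)δ)/sin δ ≈ 1.932, b = sin(fδ)/sin δ ≈ 1.932.
p = a·p₁ + b·p₂ ≈ (0.354, -0.612, -0.707); φ = arcsin(p_z) ≈ -45.00°, λ = atan2(p_y, p_x) ≈ -60.00°.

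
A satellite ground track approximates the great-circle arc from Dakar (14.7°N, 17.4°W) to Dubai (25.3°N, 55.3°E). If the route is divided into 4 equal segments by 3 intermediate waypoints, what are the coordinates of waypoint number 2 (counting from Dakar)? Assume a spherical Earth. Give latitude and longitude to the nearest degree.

≈ (24°N, 18°E)

Convert each endpoint to a unit vector on the sphere (x = cos φ cos λ, y = cos φ sin λ, z = sin φ).
The central angle between the endpoints is δ = arccos(p₁·p₂) ≈ 1.193 rad (68.4°).
Interpolate at f = 2/4 with slerp weights a = sin((1−f)δ)/sin δ ≈ 0.604, b = sin(fδ)/sin δ ≈ 0.604.
p = a·p₁ + b·p₂ ≈ (0.869, 0.274, 0.412); φ = arcsin(p_z) ≈ 24.31°, λ = atan2(p_y, p_x) ≈ 17.53°.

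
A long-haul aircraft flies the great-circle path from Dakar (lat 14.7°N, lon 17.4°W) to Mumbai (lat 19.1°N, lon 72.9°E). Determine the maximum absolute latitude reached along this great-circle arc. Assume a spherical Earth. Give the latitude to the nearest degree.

The great circle lies in the plane with unit normal n̂ = (p₁ × p₂)/|p₁ × p₂|.
Here n̂_z ≈ +0.917; the vertex latitude is φ_max = arccos|n̂_z| ≈ 23.5°.
Check via Clairaut: cos φ_max = |cos φ₁| · sin C = cos(14.7°)·sin(71.4°) ≈ 0.917, again giving ≈ 23.5°.

≈ 24°N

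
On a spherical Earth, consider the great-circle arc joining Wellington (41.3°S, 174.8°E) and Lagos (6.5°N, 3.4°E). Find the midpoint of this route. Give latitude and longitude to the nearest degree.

Convert each endpoint to a unit vector on the sphere (x = cos φ cos λ, y = cos φ sin λ, z = sin φ).
The central angle between the endpoints is δ = arccos(p₁·p₂) ≈ 2.520 rad (144.4°).
Interpolate at f = 1/2 with slerp weights a = sin((1−f)δ)/sin δ ≈ 1.634, b = sin(fδ)/sin δ ≈ 1.634.
p = a·p₁ + b·p₂ ≈ (0.398, 0.208, -0.894); φ = arcsin(p_z) ≈ -63.32°, λ = atan2(p_y, p_x) ≈ 27.53°.

≈ 63°S, 28°E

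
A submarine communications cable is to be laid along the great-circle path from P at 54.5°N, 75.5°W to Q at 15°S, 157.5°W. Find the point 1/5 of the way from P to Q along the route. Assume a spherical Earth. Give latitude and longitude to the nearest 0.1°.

Convert each endpoint to a unit vector on the sphere (x = cos φ cos λ, y = cos φ sin λ, z = sin φ).
The central angle between the endpoints is δ = arccos(p₁·p₂) ≈ 1.704 rad (97.6°).
Interpolate at f = 1/5 with slerp weights a = sin((1−f)δ)/sin δ ≈ 0.987, b = sin(fδ)/sin δ ≈ 0.337.
p = a·p₁ + b·p₂ ≈ (-0.157, -0.680, 0.716); φ = arcsin(p_z) ≈ 45.76°, λ = atan2(p_y, p_x) ≈ -103.04°.

≈ 45.8°N, 103.0°W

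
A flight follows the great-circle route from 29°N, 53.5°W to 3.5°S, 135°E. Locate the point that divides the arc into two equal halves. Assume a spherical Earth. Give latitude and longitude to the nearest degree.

Convert each endpoint to a unit vector on the sphere (x = cos φ cos λ, y = cos φ sin λ, z = sin φ).
The central angle between the endpoints is δ = arccos(p₁·p₂) ≈ 2.675 rad (153.3°).
Interpolate at f = 1/2 with slerp weights a = sin((1−f)δ)/sin δ ≈ 2.162, b = sin(fδ)/sin δ ≈ 2.162.
p = a·p₁ + b·p₂ ≈ (-0.401, 0.006, 0.916); φ = arcsin(p_z) ≈ 66.35°, λ = atan2(p_y, p_x) ≈ 179.16°.

≈ 66°N, 179°E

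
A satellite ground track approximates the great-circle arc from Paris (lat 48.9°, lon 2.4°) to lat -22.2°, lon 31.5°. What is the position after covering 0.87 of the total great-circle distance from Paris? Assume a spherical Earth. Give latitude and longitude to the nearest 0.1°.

≈ lat -12.9°, lon 28.2°

From cos δ = sin φ₁ sin φ₂ + cos φ₁ cos φ₂ cos Δλ, the central angle is δ ≈ 1.321 rad (75.7°).
Interpolate at f = 0.87 with slerp weights a = sin((1−f)δ)/sin δ ≈ 0.176, b = sin(fδ)/sin δ ≈ 0.942.
p = a·p₁ + b·p₂ ≈ (0.859, 0.460, -0.223); φ = arcsin(p_z) ≈ -12.88°, λ = atan2(p_y, p_x) ≈ 28.18°.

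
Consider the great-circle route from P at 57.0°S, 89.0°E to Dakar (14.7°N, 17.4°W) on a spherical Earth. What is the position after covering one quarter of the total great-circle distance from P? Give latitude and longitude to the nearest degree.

The haversine formula gives a central angle δ ≈ 1.941 rad (111.2°) between the endpoints.
Interpolate at f = 1/4 with slerp weights a = sin((1−f)δ)/sin δ ≈ 1.065, b = sin(fδ)/sin δ ≈ 0.500.
p = a·p₁ + b·p₂ ≈ (0.472, 0.436, -0.767); φ = arcsin(p_z) ≈ -50.05°, λ = atan2(p_y, p_x) ≈ 42.71°.

≈ 50°S, 43°E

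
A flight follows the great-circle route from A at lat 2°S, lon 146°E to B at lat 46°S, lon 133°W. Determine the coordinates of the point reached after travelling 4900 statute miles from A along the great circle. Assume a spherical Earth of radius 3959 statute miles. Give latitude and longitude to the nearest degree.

Convert each endpoint to a unit vector on the sphere (x = cos φ cos λ, y = cos φ sin λ, z = sin φ).
The central angle between the endpoints is δ = arccos(p₁·p₂) ≈ 1.437 rad (82.3°). The total great-circle distance is δ·R ≈ 1.437 × 3959 ≈ 5688 mi, so the target fraction is f = 4900/5688 ≈ 0.861.
Interpolate at f ≈ 0.861 with slerp weights a = sin((1−f)δ)/sin δ ≈ 0.199, b = sin(fδ)/sin δ ≈ 0.954.
p = a·p₁ + b·p₂ ≈ (-0.617, -0.373, -0.693); φ = arcsin(p_z) ≈ -43.86°, λ = atan2(p_y, p_x) ≈ -148.85°.

≈ lat 44°S, lon 149°W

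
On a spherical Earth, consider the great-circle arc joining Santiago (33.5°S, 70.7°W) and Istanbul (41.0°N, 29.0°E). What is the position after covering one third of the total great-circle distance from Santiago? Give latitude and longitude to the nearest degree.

Write both endpoints as unit vectors p₁, p₂ with components (cos φ cos λ, cos φ sin λ, sin φ).
The central angle between the endpoints is δ = arccos(p₁·p₂) ≈ 2.058 rad (117.9°).
Interpolate at f = 1/3 with slerp weights a = sin((1−f)δ)/sin δ ≈ 1.109, b = sin(fδ)/sin δ ≈ 0.717.
p = a·p₁ + b·p₂ ≈ (0.779, -0.611, -0.142); φ = arcsin(p_z) ≈ -8.16°, λ = atan2(p_y, p_x) ≈ -38.10°.

≈ (8°S, 38°W)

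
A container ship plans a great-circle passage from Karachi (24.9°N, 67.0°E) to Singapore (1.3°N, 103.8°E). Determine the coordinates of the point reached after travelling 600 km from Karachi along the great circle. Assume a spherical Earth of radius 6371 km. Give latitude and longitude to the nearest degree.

Write both endpoints as unit vectors p₁, p₂ with components (cos φ cos λ, cos φ sin λ, sin φ).
The central angle between the endpoints is δ = arccos(p₁·p₂) ≈ 0.744 rad (42.6°). The total great-circle distance is δ·R ≈ 0.744 × 6371 ≈ 4741 km, so the target fraction is f = 600/4741 ≈ 0.127.
Interpolate at f ≈ 0.127 with slerp weights a = sin((1−f)δ)/sin δ ≈ 0.893, b = sin(fδ)/sin δ ≈ 0.139.
p = a·p₁ + b·p₂ ≈ (0.284, 0.881, 0.379); φ = arcsin(p_z) ≈ 22.29°, λ = atan2(p_y, p_x) ≈ 72.16°.

≈ 22°N, 72°E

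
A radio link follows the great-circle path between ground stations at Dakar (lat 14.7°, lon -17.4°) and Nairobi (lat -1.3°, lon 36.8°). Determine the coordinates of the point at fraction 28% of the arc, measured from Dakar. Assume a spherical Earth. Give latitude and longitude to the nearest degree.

≈ lat 11°, lon -2°

Convert each endpoint to a unit vector on the sphere (x = cos φ cos λ, y = cos φ sin λ, z = sin φ).
The central angle between the endpoints is δ = arccos(p₁·p₂) ≈ 0.977 rad (56.0°).
Interpolate at f = 0.28 with slerp weights a = sin((1−f)δ)/sin δ ≈ 0.780, b = sin(fδ)/sin δ ≈ 0.326.
p = a·p₁ + b·p₂ ≈ (0.981, -0.031, 0.191); φ = arcsin(p_z) ≈ 10.99°, λ = atan2(p_y, p_x) ≈ -1.78°.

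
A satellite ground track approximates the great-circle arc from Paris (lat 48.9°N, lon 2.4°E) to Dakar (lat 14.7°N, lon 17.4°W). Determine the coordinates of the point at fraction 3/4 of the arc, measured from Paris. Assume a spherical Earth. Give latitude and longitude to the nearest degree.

≈ lat 23°N, lon 14°W

Convert each endpoint to a unit vector on the sphere (x = cos φ cos λ, y = cos φ sin λ, z = sin φ).
The central angle between the endpoints is δ = arccos(p₁·p₂) ≈ 0.661 rad (37.9°).
Interpolate at f = 3/4 with slerp weights a = sin((1−f)δ)/sin δ ≈ 0.268, b = sin(fδ)/sin δ ≈ 0.775.
p = a·p₁ + b·p₂ ≈ (0.891, -0.217, 0.399); φ = arcsin(p_z) ≈ 23.49°, λ = atan2(p_y, p_x) ≈ -13.67°.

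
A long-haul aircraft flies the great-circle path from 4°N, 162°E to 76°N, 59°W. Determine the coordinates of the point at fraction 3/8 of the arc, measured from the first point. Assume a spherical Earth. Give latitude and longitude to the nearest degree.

The haversine formula gives a central angle δ ≈ 1.685 rad (96.6°) between the endpoints.
Interpolate at f = 3/8 with slerp weights a = sin((1−f)δ)/sin δ ≈ 0.875, b = sin(fδ)/sin δ ≈ 0.595.
p = a·p₁ + b·p₂ ≈ (-0.756, 0.146, 0.638); φ = arcsin(p_z) ≈ 39.65°, λ = atan2(p_y, p_x) ≈ 169.04°.

≈ 40°N, 169°E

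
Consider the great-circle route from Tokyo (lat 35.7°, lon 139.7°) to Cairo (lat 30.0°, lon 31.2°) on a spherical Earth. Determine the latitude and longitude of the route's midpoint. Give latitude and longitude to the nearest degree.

Convert each endpoint to a unit vector on the sphere (x = cos φ cos λ, y = cos φ sin λ, z = sin φ).
The central angle between the endpoints is δ = arccos(p₁·p₂) ≈ 1.502 rad (86.1°).
Interpolate at f = 1/2 with slerp weights a = sin((1−f)δ)/sin δ ≈ 0.684, b = sin(fδ)/sin δ ≈ 0.684.
p = a·p₁ + b·p₂ ≈ (0.083, 0.666, 0.741); φ = arcsin(p_z) ≈ 47.83°, λ = atan2(p_y, p_x) ≈ 82.89°.

≈ lat 48°, lon 83°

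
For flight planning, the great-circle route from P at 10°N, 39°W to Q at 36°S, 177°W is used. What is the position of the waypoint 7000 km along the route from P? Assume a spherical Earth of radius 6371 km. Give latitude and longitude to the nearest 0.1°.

≈ 29.9°S, 89.6°W

Write both endpoints as unit vectors p₁, p₂ with components (cos φ cos λ, cos φ sin λ, sin φ).
The central angle between the endpoints is δ = arccos(p₁·p₂) ≈ 2.338 rad (134.0°). The total great-circle distance is δ·R ≈ 2.338 × 6371 ≈ 14896 km, so the target fraction is f = 7000/14896 ≈ 0.470.
Interpolate at f ≈ 0.470 with slerp weights a = sin((1−f)δ)/sin δ ≈ 1.314, b = sin(fδ)/sin δ ≈ 1.237.
p = a·p₁ + b·p₂ ≈ (0.006, -0.866, -0.499); φ = arcsin(p_z) ≈ -29.94°, λ = atan2(p_y, p_x) ≈ -89.62°.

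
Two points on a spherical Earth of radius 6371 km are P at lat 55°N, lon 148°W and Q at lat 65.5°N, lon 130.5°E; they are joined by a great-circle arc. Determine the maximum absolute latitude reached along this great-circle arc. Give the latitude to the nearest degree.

The great circle lies in the plane with unit normal n̂ = (p₁ × p₂)/|p₁ × p₂|.
Here n̂_z ≈ -0.376; the vertex latitude is φ_max = arccos|n̂_z| ≈ 67.9°.

≈ 68°N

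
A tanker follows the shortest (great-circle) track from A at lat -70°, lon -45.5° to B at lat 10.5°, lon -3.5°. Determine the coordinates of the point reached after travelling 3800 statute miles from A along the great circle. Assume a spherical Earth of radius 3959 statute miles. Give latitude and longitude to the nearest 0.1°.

The haversine formula gives a central angle δ ≈ 1.492 rad (85.5°) between the endpoints. The total great-circle distance is δ·R ≈ 1.492 × 3959 ≈ 5907 mi, so the target fraction is f = 3800/5907 ≈ 0.643.
Interpolate at f ≈ 0.643 with slerp weights a = sin((1−f)δ)/sin δ ≈ 0.509, b = sin(fδ)/sin δ ≈ 0.822.
p = a·p₁ + b·p₂ ≈ (0.928, -0.173, -0.329); φ = arcsin(p_z) ≈ -19.18°, λ = atan2(p_y, p_x) ≈ -10.58°.

≈ lat -19.2°, lon -10.6°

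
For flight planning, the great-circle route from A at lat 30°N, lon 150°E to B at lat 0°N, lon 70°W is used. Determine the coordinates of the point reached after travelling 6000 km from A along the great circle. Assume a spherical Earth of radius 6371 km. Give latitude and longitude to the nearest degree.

From cos δ = sin φ₁ sin φ₂ + cos φ₁ cos φ₂ cos Δλ, the central angle is δ ≈ 2.296 rad (131.6°). The total great-circle distance is δ·R ≈ 2.296 × 6371 ≈ 14629 km, so the target fraction is f = 6000/14629 ≈ 0.410.
Interpolate at f ≈ 0.410 with slerp weights a = sin((1−f)δ)/sin δ ≈ 1.305, b = sin(fδ)/sin δ ≈ 1.081.
p = a·p₁ + b·p₂ ≈ (-0.609, -0.450, 0.653); φ = arcsin(p_z) ≈ 40.74°, λ = atan2(p_y, p_x) ≈ -143.54°.

≈ lat 41°N, lon 144°W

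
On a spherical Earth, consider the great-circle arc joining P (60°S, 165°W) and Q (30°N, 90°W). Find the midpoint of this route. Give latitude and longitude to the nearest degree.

Convert each endpoint to a unit vector on the sphere (x = cos φ cos λ, y = cos φ sin λ, z = sin φ).
The central angle between the endpoints is δ = arccos(p₁·p₂) ≈ 1.898 rad (108.7°).
Interpolate at f = 1/2 with slerp weights a = sin((1−f)δ)/sin δ ≈ 0.858, b = sin(fδ)/sin δ ≈ 0.858.
p = a·p₁ + b·p₂ ≈ (-0.414, -0.854, -0.314); φ = arcsin(p_z) ≈ -18.31°, λ = atan2(p_y, p_x) ≈ -115.88°.

≈ (18°S, 116°W)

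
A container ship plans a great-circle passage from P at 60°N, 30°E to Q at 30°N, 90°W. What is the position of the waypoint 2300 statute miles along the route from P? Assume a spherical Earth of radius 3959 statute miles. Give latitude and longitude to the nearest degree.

Convert each endpoint to a unit vector on the sphere (x = cos φ cos λ, y = cos φ sin λ, z = sin φ).
The central angle between the endpoints is δ = arccos(p₁·p₂) ≈ 1.353 rad (77.5°). The total great-circle distance is δ·R ≈ 1.353 × 3959 ≈ 5355 mi, so the target fraction is f = 2300/5355 ≈ 0.430.
Interpolate at f ≈ 0.430 with slerp weights a = sin((1−f)δ)/sin δ ≈ 0.714, b = sin(fδ)/sin δ ≈ 0.562.
p = a·p₁ + b·p₂ ≈ (0.309, -0.308, 0.900); φ = arcsin(p_z) ≈ 64.11°, λ = atan2(p_y, p_x) ≈ -44.91°.

≈ 64°N, 45°W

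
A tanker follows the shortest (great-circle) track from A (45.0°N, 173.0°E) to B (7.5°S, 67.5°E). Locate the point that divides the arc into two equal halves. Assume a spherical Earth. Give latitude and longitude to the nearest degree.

≈ (29°N, 108°E)

From cos δ = sin φ₁ sin φ₂ + cos φ₁ cos φ₂ cos Δλ, the central angle is δ ≈ 1.854 rad (106.2°).
Interpolate at f = 1/2 with slerp weights a = sin((1−f)δ)/sin δ ≈ 0.833, b = sin(fδ)/sin δ ≈ 0.833.
p = a·p₁ + b·p₂ ≈ (-0.269, 0.835, 0.480); φ = arcsin(p_z) ≈ 28.71°, λ = atan2(p_y, p_x) ≈ 107.83°.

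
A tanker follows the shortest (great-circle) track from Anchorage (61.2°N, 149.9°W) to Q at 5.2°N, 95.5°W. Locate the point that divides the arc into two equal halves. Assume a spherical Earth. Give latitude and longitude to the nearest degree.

≈ 36°N, 113°W

From cos δ = sin φ₁ sin φ₂ + cos φ₁ cos φ₂ cos Δλ, the central angle is δ ≈ 1.204 rad (69.0°).
Interpolate at f = 1/2 with slerp weights a = sin((1−f)δ)/sin δ ≈ 0.607, b = sin(fδ)/sin δ ≈ 0.607.
p = a·p₁ + b·p₂ ≈ (-0.311, -0.748, 0.587); φ = arcsin(p_z) ≈ 35.91°, λ = atan2(p_y, p_x) ≈ -112.56°.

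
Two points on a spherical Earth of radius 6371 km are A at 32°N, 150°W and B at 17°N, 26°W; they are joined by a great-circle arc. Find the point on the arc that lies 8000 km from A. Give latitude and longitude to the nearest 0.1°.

Write both endpoints as unit vectors p₁, p₂ with components (cos φ cos λ, cos φ sin λ, sin φ).
The central angle between the endpoints is δ = arccos(p₁·p₂) ≈ 1.874 rad (107.4°). The total great-circle distance is δ·R ≈ 1.874 × 6371 ≈ 11939 km, so the target fraction is f = 8000/11939 ≈ 0.670.
Interpolate at f ≈ 0.670 with slerp weights a = sin((1−f)δ)/sin δ ≈ 0.607, b = sin(fδ)/sin δ ≈ 0.996.
p = a·p₁ + b·p₂ ≈ (0.410, -0.675, 0.613); φ = arcsin(p_z) ≈ 37.81°, λ = atan2(p_y, p_x) ≈ -58.72°.

≈ 37.8°N, 58.7°W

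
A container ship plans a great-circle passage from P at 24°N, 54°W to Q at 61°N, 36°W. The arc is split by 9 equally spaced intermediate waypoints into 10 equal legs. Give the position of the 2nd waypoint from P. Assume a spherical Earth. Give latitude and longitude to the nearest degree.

≈ 32°N, 52°W

The haversine formula gives a central angle δ ≈ 0.681 rad (39.0°) between the endpoints.
Interpolate at f = 2/10 with slerp weights a = sin((1−f)δ)/sin δ ≈ 0.823, b = sin(fδ)/sin δ ≈ 0.216.
p = a·p₁ + b·p₂ ≈ (0.527, -0.670, 0.523); φ = arcsin(p_z) ≈ 31.56°, λ = atan2(p_y, p_x) ≈ -51.83°.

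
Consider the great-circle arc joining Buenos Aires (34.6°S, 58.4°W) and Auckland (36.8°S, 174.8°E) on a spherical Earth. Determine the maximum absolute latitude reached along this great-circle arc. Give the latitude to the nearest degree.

≈ 58°S

The great circle lies in the plane with unit normal n̂ = (p₁ × p₂)/|p₁ × p₂|.
Here n̂_z ≈ -0.529; the vertex latitude is φ_max = arccos|n̂_z| ≈ 58.1°.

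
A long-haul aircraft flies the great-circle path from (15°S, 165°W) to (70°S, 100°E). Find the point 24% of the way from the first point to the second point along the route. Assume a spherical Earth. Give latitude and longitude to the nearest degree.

The haversine formula gives a central angle δ ≈ 1.355 rad (77.6°) between the endpoints.
Interpolate at f = 0.24 with slerp weights a = sin((1−f)δ)/sin δ ≈ 0.877, b = sin(fδ)/sin δ ≈ 0.327.
p = a·p₁ + b·p₂ ≈ (-0.838, -0.109, -0.534); φ = arcsin(p_z) ≈ -32.30°, λ = atan2(p_y, p_x) ≈ -172.58°.

≈ (32°S, 173°W)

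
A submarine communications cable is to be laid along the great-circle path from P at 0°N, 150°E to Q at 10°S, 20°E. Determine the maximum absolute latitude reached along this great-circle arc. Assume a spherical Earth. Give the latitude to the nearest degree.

≈ 13°S

The great circle lies in the plane with unit normal n̂ = (p₁ × p₂)/|p₁ × p₂|.
Here n̂_z ≈ -0.975; the vertex latitude is φ_max = arccos|n̂_z| ≈ 13.0°.
Check via Clairaut: cos φ_max = |cos φ₁| · sin C = cos(0.0°)·sin(103.0°) ≈ 0.975, again giving ≈ 13.0°.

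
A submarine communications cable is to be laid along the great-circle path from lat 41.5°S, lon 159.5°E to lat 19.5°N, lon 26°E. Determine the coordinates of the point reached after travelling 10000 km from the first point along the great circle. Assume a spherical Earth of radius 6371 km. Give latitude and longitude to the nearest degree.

≈ lat 11°S, lon 60°E

From cos δ = sin φ₁ sin φ₂ + cos φ₁ cos φ₂ cos Δλ, the central angle is δ ≈ 2.356 rad (135.0°). The total great-circle distance is δ·R ≈ 2.356 × 6371 ≈ 15012 km, so the target fraction is f = 10000/15012 ≈ 0.666.
Interpolate at f ≈ 0.666 with slerp weights a = sin((1−f)δ)/sin δ ≈ 1.001, b = sin(fδ)/sin δ ≈ 1.414.
p = a·p₁ + b·p₂ ≈ (0.496, 0.847, -0.191); φ = arcsin(p_z) ≈ -11.03°, λ = atan2(p_y, p_x) ≈ 59.66°.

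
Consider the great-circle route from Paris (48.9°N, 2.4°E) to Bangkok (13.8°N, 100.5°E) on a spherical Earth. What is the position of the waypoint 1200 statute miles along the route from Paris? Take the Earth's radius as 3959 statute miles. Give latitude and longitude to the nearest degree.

Convert each endpoint to a unit vector on the sphere (x = cos φ cos λ, y = cos φ sin λ, z = sin φ).
The central angle between the endpoints is δ = arccos(p₁·p₂) ≈ 1.481 rad (84.8°). The total great-circle distance is δ·R ≈ 1.481 × 3959 ≈ 5863 mi, so the target fraction is f = 1200/5863 ≈ 0.205.
Interpolate at f ≈ 0.205 with slerp weights a = sin((1−f)δ)/sin δ ≈ 0.928, b = sin(fδ)/sin δ ≈ 0.300.
p = a·p₁ + b·p₂ ≈ (0.556, 0.312, 0.770); φ = arcsin(p_z) ≈ 50.39°, λ = atan2(p_y, p_x) ≈ 29.27°.

≈ (50°N, 29°E)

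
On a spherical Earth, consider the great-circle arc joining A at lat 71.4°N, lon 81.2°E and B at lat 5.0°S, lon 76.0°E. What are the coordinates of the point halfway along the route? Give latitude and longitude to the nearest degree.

≈ lat 33°N, lon 77°E

Convert each endpoint to a unit vector on the sphere (x = cos φ cos λ, y = cos φ sin λ, z = sin φ).
The central angle between the endpoints is δ = arccos(p₁·p₂) ≈ 1.335 rad (76.5°).
Interpolate at f = 1/2 with slerp weights a = sin((1−f)δ)/sin δ ≈ 0.637, b = sin(fδ)/sin δ ≈ 0.637.
p = a·p₁ + b·p₂ ≈ (0.184, 0.816, 0.548); φ = arcsin(p_z) ≈ 33.22°, λ = atan2(p_y, p_x) ≈ 77.26°.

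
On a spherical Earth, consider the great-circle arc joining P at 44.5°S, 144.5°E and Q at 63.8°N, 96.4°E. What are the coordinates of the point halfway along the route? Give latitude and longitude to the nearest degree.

From cos δ = sin φ₁ sin φ₂ + cos φ₁ cos φ₂ cos Δλ, the central angle is δ ≈ 2.003 rad (114.7°).
Interpolate at f = 1/2 with slerp weights a = sin((1−f)δ)/sin δ ≈ 0.927, b = sin(fδ)/sin δ ≈ 0.927.
p = a·p₁ + b·p₂ ≈ (-0.584, 0.791, 0.182); φ = arcsin(p_z) ≈ 10.49°, λ = atan2(p_y, p_x) ≈ 126.45°.

≈ 10°N, 126°E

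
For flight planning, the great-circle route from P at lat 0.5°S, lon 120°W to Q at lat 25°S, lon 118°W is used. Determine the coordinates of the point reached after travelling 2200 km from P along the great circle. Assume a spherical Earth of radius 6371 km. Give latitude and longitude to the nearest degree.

Convert each endpoint to a unit vector on the sphere (x = cos φ cos λ, y = cos φ sin λ, z = sin φ).
The central angle between the endpoints is δ = arccos(p₁·p₂) ≈ 0.429 rad (24.6°). The total great-circle distance is δ·R ≈ 0.429 × 6371 ≈ 2733 km, so the target fraction is f = 2200/2733 ≈ 0.805.
Interpolate at f ≈ 0.805 with slerp weights a = sin((1−f)δ)/sin δ ≈ 0.201, b = sin(fδ)/sin δ ≈ 0.814.
p = a·p₁ + b·p₂ ≈ (-0.447, -0.825, -0.346); φ = arcsin(p_z) ≈ -20.23°, λ = atan2(p_y, p_x) ≈ -118.43°.

≈ lat 20°S, lon 118°W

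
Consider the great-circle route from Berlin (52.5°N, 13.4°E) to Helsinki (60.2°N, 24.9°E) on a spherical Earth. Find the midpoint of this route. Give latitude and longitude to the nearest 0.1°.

Convert each endpoint to a unit vector on the sphere (x = cos φ cos λ, y = cos φ sin λ, z = sin φ).
The central angle between the endpoints is δ = arccos(p₁·p₂) ≈ 0.174 rad (10.0°).
Interpolate at f = 1/2 with slerp weights a = sin((1−f)δ)/sin δ ≈ 0.502, b = sin(fδ)/sin δ ≈ 0.502.
p = a·p₁ + b·p₂ ≈ (0.523, 0.176, 0.834); φ = arcsin(p_z) ≈ 56.48°, λ = atan2(p_y, p_x) ≈ 18.57°.

≈ 56.5°N, 18.6°E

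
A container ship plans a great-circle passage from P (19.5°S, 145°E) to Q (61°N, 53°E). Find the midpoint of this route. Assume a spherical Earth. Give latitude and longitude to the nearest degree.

≈ (27°N, 117°E)

From cos δ = sin φ₁ sin φ₂ + cos φ₁ cos φ₂ cos Δλ, the central angle is δ ≈ 1.884 rad (107.9°).
Interpolate at f = 1/2 with slerp weights a = sin((1−f)δ)/sin δ ≈ 0.850, b = sin(fδ)/sin δ ≈ 0.850.
p = a·p₁ + b·p₂ ≈ (-0.408, 0.789, 0.460); φ = arcsin(p_z) ≈ 27.37°, λ = atan2(p_y, p_x) ≈ 117.37°.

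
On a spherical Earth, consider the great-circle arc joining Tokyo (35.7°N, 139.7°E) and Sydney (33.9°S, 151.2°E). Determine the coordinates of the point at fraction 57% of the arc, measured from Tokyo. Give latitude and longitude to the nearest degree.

The haversine formula gives a central angle δ ≈ 1.229 rad (70.4°) between the endpoints.
Interpolate at f = 0.57 with slerp weights a = sin((1−f)δ)/sin δ ≈ 0.535, b = sin(fδ)/sin δ ≈ 0.684.
p = a·p₁ + b·p₂ ≈ (-0.829, 0.555, -0.069); φ = arcsin(p_z) ≈ -3.97°, λ = atan2(p_y, p_x) ≈ 146.22°.

≈ 4°S, 146°E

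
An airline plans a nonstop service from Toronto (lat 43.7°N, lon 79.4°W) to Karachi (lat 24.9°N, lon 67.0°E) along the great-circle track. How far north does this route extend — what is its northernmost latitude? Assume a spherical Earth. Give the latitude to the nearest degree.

≈ 68°N

The great circle lies in the plane with unit normal n̂ = (p₁ × p₂)/|p₁ × p₂|.
Here n̂_z ≈ +0.375; the vertex latitude is φ_max = arccos|n̂_z| ≈ 68.0°.
Check via Clairaut: cos φ_max = |cos φ₁| · sin C = cos(43.7°)·sin(31.3°) ≈ 0.375, again giving ≈ 68.0°.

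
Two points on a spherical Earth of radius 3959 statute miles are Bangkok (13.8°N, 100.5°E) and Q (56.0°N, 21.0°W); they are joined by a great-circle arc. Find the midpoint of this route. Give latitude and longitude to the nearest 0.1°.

≈ (52.1°N, 65.4°E)

Write both endpoints as unit vectors p₁, p₂ with components (cos φ cos λ, cos φ sin λ, sin φ).
The central angle between the endpoints is δ = arccos(p₁·p₂) ≈ 1.657 rad (94.9°).
Interpolate at f = 1/2 with slerp weights a = sin((1−f)δ)/sin δ ≈ 0.740, b = sin(fδ)/sin δ ≈ 0.740.
p = a·p₁ + b·p₂ ≈ (0.255, 0.558, 0.790); φ = arcsin(p_z) ≈ 52.15°, λ = atan2(p_y, p_x) ≈ 65.42°.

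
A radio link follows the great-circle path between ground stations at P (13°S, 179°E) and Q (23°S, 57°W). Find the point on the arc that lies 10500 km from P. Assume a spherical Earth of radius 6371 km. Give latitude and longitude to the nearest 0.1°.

Write both endpoints as unit vectors p₁, p₂ with components (cos φ cos λ, cos φ sin λ, sin φ).
The central angle between the endpoints is δ = arccos(p₁·p₂) ≈ 1.997 rad (114.4°). The total great-circle distance is δ·R ≈ 1.997 × 6371 ≈ 12725 km, so the target fraction is f = 10500/12725 ≈ 0.825.
Interpolate at f ≈ 0.825 with slerp weights a = sin((1−f)δ)/sin δ ≈ 0.376, b = sin(fδ)/sin δ ≈ 1.095.
p = a·p₁ + b·p₂ ≈ (0.183, -0.839, -0.512); φ = arcsin(p_z) ≈ -30.83°, λ = atan2(p_y, p_x) ≈ -77.70°.

≈ (30.8°S, 77.7°W)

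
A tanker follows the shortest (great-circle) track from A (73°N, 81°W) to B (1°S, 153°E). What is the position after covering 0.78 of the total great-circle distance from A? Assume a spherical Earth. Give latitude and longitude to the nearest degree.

≈ (21°N, 159°E)

Convert each endpoint to a unit vector on the sphere (x = cos φ cos λ, y = cos φ sin λ, z = sin φ).
The central angle between the endpoints is δ = arccos(p₁·p₂) ≈ 1.760 rad (100.9°).
Interpolate at f = 0.78 with slerp weights a = sin((1−f)δ)/sin δ ≈ 0.385, b = sin(fδ)/sin δ ≈ 0.998.
p = a·p₁ + b·p₂ ≈ (-0.872, 0.342, 0.350); φ = arcsin(p_z) ≈ 20.51°, λ = atan2(p_y, p_x) ≈ 158.57°.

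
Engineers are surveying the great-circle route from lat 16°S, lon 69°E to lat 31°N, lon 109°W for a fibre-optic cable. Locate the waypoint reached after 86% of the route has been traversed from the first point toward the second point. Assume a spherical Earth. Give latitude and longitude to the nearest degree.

≈ lat 54°N, lon 104°W

Write both endpoints as unit vectors p₁, p₂ with components (cos φ cos λ, cos φ sin λ, sin φ).
The central angle between the endpoints is δ = arccos(p₁·p₂) ≈ 2.878 rad (164.9°).
Interpolate at f = 0.86 with slerp weights a = sin((1−f)δ)/sin δ ≈ 1.504, b = sin(fδ)/sin δ ≈ 2.372.
p = a·p₁ + b·p₂ ≈ (-0.144, -0.573, 0.807); φ = arcsin(p_z) ≈ 53.81°, λ = atan2(p_y, p_x) ≈ -104.10°.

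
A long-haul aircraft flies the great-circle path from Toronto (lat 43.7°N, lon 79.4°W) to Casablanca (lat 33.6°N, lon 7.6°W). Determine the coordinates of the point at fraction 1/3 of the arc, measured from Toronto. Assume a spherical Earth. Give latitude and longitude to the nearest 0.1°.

Convert each endpoint to a unit vector on the sphere (x = cos φ cos λ, y = cos φ sin λ, z = sin φ).
The central angle between the endpoints is δ = arccos(p₁·p₂) ≈ 0.964 rad (55.2°).
Interpolate at f = 1/3 with slerp weights a = sin((1−f)δ)/sin δ ≈ 0.730, b = sin(fδ)/sin δ ≈ 0.384.
p = a·p₁ + b·p₂ ≈ (0.414, -0.561, 0.717); φ = arcsin(p_z) ≈ 45.79°, λ = atan2(p_y, p_x) ≈ -53.54°.

≈ lat 45.8°N, lon 53.5°W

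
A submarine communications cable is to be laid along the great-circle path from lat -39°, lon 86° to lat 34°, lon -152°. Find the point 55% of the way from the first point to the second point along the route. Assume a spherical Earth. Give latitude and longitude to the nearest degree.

≈ lat -1°, lon 155°

Convert each endpoint to a unit vector on the sphere (x = cos φ cos λ, y = cos φ sin λ, z = sin φ).
The central angle between the endpoints is δ = arccos(p₁·p₂) ≈ 2.337 rad (133.9°).
Interpolate at f = 0.55 with slerp weights a = sin((1−f)δ)/sin δ ≈ 1.205, b = sin(fδ)/sin δ ≈ 1.332.
p = a·p₁ + b·p₂ ≈ (-0.909, 0.416, -0.014); φ = arcsin(p_z) ≈ -0.78°, λ = atan2(p_y, p_x) ≈ 155.43°.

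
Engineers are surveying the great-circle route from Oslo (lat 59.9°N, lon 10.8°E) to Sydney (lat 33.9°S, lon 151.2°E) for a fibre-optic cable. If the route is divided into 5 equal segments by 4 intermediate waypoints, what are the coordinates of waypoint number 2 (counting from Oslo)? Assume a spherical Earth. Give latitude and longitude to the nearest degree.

From cos δ = sin φ₁ sin φ₂ + cos φ₁ cos φ₂ cos Δλ, the central angle is δ ≈ 2.504 rad (143.4°).
Interpolate at f = 2/5 with slerp weights a = sin((1−f)δ)/sin δ ≈ 1.675, b = sin(fδ)/sin δ ≈ 1.414.
p = a·p₁ + b·p₂ ≈ (-0.203, 0.723, 0.660); φ = arcsin(p_z) ≈ 41.33°, λ = atan2(p_y, p_x) ≈ 105.71°.

≈ lat 41°N, lon 106°E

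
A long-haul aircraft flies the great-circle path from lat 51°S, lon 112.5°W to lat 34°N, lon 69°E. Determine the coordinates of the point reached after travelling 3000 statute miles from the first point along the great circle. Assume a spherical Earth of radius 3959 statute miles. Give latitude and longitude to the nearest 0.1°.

Convert each endpoint to a unit vector on the sphere (x = cos φ cos λ, y = cos φ sin λ, z = sin φ).
The central angle between the endpoints is δ = arccos(p₁·p₂) ≈ 2.844 rad (163.0°). The total great-circle distance is δ·R ≈ 2.844 × 3959 ≈ 11260 mi, so the target fraction is f = 3000/11260 ≈ 0.266.
Interpolate at f ≈ 0.266 with slerp weights a = sin((1−f)δ)/sin δ ≈ 2.970, b = sin(fδ)/sin δ ≈ 2.346.
p = a·p₁ + b·p₂ ≈ (-0.018, 0.089, -0.996); φ = arcsin(p_z) ≈ -84.77°, λ = atan2(p_y, p_x) ≈ 101.48°.

≈ lat 84.8°S, lon 101.5°E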